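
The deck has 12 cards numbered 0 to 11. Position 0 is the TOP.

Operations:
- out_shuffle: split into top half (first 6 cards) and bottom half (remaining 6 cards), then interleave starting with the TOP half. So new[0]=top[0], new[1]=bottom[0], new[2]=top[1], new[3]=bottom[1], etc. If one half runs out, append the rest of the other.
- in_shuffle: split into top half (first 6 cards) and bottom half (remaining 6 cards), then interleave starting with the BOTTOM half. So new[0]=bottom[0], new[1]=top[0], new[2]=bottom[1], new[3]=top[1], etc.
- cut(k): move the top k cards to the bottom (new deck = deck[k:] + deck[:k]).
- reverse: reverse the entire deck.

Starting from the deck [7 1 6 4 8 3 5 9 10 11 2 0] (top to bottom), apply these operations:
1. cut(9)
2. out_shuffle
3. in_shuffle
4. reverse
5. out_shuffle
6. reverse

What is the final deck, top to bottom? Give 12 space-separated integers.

After op 1 (cut(9)): [11 2 0 7 1 6 4 8 3 5 9 10]
After op 2 (out_shuffle): [11 4 2 8 0 3 7 5 1 9 6 10]
After op 3 (in_shuffle): [7 11 5 4 1 2 9 8 6 0 10 3]
After op 4 (reverse): [3 10 0 6 8 9 2 1 4 5 11 7]
After op 5 (out_shuffle): [3 2 10 1 0 4 6 5 8 11 9 7]
After op 6 (reverse): [7 9 11 8 5 6 4 0 1 10 2 3]

Answer: 7 9 11 8 5 6 4 0 1 10 2 3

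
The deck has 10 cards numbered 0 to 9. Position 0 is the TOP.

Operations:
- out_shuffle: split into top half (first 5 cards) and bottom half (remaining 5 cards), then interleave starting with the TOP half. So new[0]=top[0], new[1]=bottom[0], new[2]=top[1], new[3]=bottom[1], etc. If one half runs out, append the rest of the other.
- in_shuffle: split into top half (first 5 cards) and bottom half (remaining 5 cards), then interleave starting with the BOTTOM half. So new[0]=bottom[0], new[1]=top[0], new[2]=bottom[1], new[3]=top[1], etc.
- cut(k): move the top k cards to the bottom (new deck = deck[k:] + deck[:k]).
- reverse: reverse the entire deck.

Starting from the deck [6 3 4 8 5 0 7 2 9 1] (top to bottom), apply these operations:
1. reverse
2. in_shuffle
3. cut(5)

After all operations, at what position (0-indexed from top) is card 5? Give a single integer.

Answer: 5

Derivation:
After op 1 (reverse): [1 9 2 7 0 5 8 4 3 6]
After op 2 (in_shuffle): [5 1 8 9 4 2 3 7 6 0]
After op 3 (cut(5)): [2 3 7 6 0 5 1 8 9 4]
Card 5 is at position 5.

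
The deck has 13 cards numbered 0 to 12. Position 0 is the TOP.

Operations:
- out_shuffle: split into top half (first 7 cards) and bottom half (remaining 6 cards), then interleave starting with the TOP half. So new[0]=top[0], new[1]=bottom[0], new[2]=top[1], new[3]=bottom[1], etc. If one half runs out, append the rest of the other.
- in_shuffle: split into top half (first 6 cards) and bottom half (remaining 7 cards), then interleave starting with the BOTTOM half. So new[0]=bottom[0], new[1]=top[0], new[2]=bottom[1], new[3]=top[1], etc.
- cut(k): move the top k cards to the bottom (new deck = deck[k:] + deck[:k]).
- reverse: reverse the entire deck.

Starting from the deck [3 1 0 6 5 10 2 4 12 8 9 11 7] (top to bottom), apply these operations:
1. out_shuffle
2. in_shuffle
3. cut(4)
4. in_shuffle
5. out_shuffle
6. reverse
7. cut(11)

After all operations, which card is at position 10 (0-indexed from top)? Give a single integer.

After op 1 (out_shuffle): [3 4 1 12 0 8 6 9 5 11 10 7 2]
After op 2 (in_shuffle): [6 3 9 4 5 1 11 12 10 0 7 8 2]
After op 3 (cut(4)): [5 1 11 12 10 0 7 8 2 6 3 9 4]
After op 4 (in_shuffle): [7 5 8 1 2 11 6 12 3 10 9 0 4]
After op 5 (out_shuffle): [7 12 5 3 8 10 1 9 2 0 11 4 6]
After op 6 (reverse): [6 4 11 0 2 9 1 10 8 3 5 12 7]
After op 7 (cut(11)): [12 7 6 4 11 0 2 9 1 10 8 3 5]
Position 10: card 8.

Answer: 8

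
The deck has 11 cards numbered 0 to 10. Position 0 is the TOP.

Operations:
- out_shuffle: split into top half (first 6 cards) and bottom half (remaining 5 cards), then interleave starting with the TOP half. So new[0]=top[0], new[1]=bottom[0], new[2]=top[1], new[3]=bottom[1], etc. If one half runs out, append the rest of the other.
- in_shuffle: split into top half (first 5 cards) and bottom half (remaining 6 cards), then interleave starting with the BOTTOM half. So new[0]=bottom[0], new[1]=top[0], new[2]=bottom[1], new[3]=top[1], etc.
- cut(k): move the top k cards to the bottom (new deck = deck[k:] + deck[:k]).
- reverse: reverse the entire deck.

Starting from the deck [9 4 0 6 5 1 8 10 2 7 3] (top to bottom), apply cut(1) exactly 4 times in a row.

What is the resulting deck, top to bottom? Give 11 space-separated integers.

After op 1 (cut(1)): [4 0 6 5 1 8 10 2 7 3 9]
After op 2 (cut(1)): [0 6 5 1 8 10 2 7 3 9 4]
After op 3 (cut(1)): [6 5 1 8 10 2 7 3 9 4 0]
After op 4 (cut(1)): [5 1 8 10 2 7 3 9 4 0 6]

Answer: 5 1 8 10 2 7 3 9 4 0 6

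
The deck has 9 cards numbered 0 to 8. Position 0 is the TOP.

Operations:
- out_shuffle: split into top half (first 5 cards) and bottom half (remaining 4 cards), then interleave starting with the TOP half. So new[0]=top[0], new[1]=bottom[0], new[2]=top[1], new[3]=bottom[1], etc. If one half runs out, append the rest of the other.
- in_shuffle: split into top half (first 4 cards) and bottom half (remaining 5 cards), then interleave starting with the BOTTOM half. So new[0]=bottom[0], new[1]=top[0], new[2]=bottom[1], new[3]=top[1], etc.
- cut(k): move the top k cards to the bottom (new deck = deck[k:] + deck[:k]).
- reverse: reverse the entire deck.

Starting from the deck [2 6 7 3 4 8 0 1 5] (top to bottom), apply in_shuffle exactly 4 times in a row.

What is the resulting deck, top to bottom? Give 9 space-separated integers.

After op 1 (in_shuffle): [4 2 8 6 0 7 1 3 5]
After op 2 (in_shuffle): [0 4 7 2 1 8 3 6 5]
After op 3 (in_shuffle): [1 0 8 4 3 7 6 2 5]
After op 4 (in_shuffle): [3 1 7 0 6 8 2 4 5]

Answer: 3 1 7 0 6 8 2 4 5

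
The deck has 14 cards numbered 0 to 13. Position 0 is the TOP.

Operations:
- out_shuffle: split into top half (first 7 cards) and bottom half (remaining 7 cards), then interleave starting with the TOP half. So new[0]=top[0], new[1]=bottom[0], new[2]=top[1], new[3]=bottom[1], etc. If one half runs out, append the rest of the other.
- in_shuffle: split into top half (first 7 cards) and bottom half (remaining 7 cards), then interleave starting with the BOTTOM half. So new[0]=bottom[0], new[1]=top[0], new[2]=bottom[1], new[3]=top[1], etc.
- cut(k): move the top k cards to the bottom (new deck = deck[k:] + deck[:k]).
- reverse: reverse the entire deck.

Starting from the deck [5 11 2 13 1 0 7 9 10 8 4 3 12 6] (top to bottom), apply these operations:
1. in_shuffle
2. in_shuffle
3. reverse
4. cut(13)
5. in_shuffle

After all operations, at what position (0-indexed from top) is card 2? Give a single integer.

Answer: 7

Derivation:
After op 1 (in_shuffle): [9 5 10 11 8 2 4 13 3 1 12 0 6 7]
After op 2 (in_shuffle): [13 9 3 5 1 10 12 11 0 8 6 2 7 4]
After op 3 (reverse): [4 7 2 6 8 0 11 12 10 1 5 3 9 13]
After op 4 (cut(13)): [13 4 7 2 6 8 0 11 12 10 1 5 3 9]
After op 5 (in_shuffle): [11 13 12 4 10 7 1 2 5 6 3 8 9 0]
Card 2 is at position 7.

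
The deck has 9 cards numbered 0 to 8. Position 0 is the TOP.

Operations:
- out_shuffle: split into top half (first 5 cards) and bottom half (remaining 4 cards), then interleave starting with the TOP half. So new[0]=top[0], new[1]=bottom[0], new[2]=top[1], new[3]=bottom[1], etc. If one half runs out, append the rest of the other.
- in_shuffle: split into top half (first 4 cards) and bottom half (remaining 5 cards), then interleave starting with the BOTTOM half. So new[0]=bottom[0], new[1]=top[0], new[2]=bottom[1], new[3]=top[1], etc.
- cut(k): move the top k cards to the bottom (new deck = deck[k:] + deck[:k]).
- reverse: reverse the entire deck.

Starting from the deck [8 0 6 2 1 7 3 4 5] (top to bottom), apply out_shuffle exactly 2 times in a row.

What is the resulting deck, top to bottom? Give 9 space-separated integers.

Answer: 8 4 7 2 0 5 3 1 6

Derivation:
After op 1 (out_shuffle): [8 7 0 3 6 4 2 5 1]
After op 2 (out_shuffle): [8 4 7 2 0 5 3 1 6]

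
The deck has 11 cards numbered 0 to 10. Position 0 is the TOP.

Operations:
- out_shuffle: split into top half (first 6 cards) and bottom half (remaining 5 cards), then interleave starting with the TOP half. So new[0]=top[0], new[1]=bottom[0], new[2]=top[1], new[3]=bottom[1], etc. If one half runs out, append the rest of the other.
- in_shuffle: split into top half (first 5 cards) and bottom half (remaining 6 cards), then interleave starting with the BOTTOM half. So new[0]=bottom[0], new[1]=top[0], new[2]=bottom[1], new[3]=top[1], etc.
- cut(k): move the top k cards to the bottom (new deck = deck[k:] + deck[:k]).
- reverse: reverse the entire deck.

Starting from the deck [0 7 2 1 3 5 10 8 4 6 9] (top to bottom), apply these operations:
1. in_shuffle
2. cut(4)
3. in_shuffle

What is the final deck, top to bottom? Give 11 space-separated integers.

Answer: 3 8 9 2 5 4 0 1 10 6 7

Derivation:
After op 1 (in_shuffle): [5 0 10 7 8 2 4 1 6 3 9]
After op 2 (cut(4)): [8 2 4 1 6 3 9 5 0 10 7]
After op 3 (in_shuffle): [3 8 9 2 5 4 0 1 10 6 7]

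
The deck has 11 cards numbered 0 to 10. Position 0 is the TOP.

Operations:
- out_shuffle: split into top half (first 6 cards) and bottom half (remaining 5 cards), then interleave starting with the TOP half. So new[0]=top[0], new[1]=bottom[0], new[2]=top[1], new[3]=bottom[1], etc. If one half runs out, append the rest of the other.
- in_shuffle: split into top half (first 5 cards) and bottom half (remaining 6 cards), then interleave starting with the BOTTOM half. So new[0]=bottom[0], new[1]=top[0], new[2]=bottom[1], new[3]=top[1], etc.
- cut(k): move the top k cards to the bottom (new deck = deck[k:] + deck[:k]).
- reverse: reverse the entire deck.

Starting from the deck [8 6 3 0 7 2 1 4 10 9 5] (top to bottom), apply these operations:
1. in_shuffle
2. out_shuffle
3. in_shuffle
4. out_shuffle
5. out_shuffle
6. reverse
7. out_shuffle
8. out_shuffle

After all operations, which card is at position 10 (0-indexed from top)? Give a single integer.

Answer: 4

Derivation:
After op 1 (in_shuffle): [2 8 1 6 4 3 10 0 9 7 5]
After op 2 (out_shuffle): [2 10 8 0 1 9 6 7 4 5 3]
After op 3 (in_shuffle): [9 2 6 10 7 8 4 0 5 1 3]
After op 4 (out_shuffle): [9 4 2 0 6 5 10 1 7 3 8]
After op 5 (out_shuffle): [9 10 4 1 2 7 0 3 6 8 5]
After op 6 (reverse): [5 8 6 3 0 7 2 1 4 10 9]
After op 7 (out_shuffle): [5 2 8 1 6 4 3 10 0 9 7]
After op 8 (out_shuffle): [5 3 2 10 8 0 1 9 6 7 4]
Position 10: card 4.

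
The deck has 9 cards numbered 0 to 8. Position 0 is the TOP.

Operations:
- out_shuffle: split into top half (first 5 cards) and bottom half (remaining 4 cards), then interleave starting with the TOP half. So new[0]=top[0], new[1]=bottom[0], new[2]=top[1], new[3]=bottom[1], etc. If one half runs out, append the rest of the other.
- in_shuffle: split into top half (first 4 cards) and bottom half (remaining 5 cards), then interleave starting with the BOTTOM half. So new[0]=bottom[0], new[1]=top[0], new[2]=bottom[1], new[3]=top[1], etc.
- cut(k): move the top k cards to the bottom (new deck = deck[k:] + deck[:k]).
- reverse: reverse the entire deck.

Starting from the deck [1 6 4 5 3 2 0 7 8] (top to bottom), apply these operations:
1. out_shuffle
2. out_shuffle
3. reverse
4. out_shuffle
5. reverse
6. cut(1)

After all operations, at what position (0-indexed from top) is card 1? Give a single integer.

Answer: 0

Derivation:
After op 1 (out_shuffle): [1 2 6 0 4 7 5 8 3]
After op 2 (out_shuffle): [1 7 2 5 6 8 0 3 4]
After op 3 (reverse): [4 3 0 8 6 5 2 7 1]
After op 4 (out_shuffle): [4 5 3 2 0 7 8 1 6]
After op 5 (reverse): [6 1 8 7 0 2 3 5 4]
After op 6 (cut(1)): [1 8 7 0 2 3 5 4 6]
Card 1 is at position 0.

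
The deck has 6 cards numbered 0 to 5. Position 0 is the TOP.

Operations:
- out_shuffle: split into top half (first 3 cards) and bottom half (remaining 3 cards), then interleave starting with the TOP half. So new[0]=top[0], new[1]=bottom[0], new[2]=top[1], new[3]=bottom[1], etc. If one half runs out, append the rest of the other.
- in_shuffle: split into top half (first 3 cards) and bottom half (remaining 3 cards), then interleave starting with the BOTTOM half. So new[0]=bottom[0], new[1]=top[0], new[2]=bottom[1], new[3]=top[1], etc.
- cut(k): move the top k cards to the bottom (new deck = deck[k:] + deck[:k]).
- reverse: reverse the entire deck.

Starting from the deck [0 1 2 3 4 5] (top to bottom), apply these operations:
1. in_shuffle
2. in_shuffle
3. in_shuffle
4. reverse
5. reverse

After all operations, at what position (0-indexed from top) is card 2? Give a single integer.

After op 1 (in_shuffle): [3 0 4 1 5 2]
After op 2 (in_shuffle): [1 3 5 0 2 4]
After op 3 (in_shuffle): [0 1 2 3 4 5]
After op 4 (reverse): [5 4 3 2 1 0]
After op 5 (reverse): [0 1 2 3 4 5]
Card 2 is at position 2.

Answer: 2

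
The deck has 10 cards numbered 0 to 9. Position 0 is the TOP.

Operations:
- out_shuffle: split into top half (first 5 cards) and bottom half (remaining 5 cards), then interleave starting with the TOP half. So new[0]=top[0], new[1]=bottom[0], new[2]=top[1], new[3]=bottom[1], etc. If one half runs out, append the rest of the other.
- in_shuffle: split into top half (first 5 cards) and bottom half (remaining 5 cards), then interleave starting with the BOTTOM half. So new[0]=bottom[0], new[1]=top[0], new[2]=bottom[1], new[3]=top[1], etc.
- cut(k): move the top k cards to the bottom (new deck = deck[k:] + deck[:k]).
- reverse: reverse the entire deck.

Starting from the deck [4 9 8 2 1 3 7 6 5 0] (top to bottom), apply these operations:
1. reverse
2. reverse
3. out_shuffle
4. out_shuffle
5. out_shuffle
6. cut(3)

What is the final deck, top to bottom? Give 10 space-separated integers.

After op 1 (reverse): [0 5 6 7 3 1 2 8 9 4]
After op 2 (reverse): [4 9 8 2 1 3 7 6 5 0]
After op 3 (out_shuffle): [4 3 9 7 8 6 2 5 1 0]
After op 4 (out_shuffle): [4 6 3 2 9 5 7 1 8 0]
After op 5 (out_shuffle): [4 5 6 7 3 1 2 8 9 0]
After op 6 (cut(3)): [7 3 1 2 8 9 0 4 5 6]

Answer: 7 3 1 2 8 9 0 4 5 6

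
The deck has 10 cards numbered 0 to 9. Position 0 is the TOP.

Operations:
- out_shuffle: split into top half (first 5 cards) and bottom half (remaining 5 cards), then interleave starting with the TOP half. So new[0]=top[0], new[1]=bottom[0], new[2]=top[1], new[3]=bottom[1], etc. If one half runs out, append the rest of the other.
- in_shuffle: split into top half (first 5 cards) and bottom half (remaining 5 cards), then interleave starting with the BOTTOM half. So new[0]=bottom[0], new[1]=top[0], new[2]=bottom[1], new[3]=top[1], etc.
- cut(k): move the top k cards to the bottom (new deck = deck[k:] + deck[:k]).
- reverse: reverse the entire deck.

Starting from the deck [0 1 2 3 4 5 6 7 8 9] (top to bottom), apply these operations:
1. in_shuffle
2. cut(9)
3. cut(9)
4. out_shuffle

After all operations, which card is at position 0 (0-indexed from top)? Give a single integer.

Answer: 9

Derivation:
After op 1 (in_shuffle): [5 0 6 1 7 2 8 3 9 4]
After op 2 (cut(9)): [4 5 0 6 1 7 2 8 3 9]
After op 3 (cut(9)): [9 4 5 0 6 1 7 2 8 3]
After op 4 (out_shuffle): [9 1 4 7 5 2 0 8 6 3]
Position 0: card 9.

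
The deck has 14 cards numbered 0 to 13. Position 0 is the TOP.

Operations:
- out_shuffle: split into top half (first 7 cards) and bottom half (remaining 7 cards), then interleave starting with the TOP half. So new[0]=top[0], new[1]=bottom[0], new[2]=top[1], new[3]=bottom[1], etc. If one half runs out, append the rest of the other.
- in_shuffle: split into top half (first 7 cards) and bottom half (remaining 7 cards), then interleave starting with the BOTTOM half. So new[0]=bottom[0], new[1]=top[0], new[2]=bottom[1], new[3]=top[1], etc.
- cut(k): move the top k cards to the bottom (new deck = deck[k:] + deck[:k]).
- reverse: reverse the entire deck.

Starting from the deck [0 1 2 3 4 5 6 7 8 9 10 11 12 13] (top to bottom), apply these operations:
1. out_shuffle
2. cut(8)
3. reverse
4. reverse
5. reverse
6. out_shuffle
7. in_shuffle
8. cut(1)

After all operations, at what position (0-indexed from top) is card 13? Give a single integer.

After op 1 (out_shuffle): [0 7 1 8 2 9 3 10 4 11 5 12 6 13]
After op 2 (cut(8)): [4 11 5 12 6 13 0 7 1 8 2 9 3 10]
After op 3 (reverse): [10 3 9 2 8 1 7 0 13 6 12 5 11 4]
After op 4 (reverse): [4 11 5 12 6 13 0 7 1 8 2 9 3 10]
After op 5 (reverse): [10 3 9 2 8 1 7 0 13 6 12 5 11 4]
After op 6 (out_shuffle): [10 0 3 13 9 6 2 12 8 5 1 11 7 4]
After op 7 (in_shuffle): [12 10 8 0 5 3 1 13 11 9 7 6 4 2]
After op 8 (cut(1)): [10 8 0 5 3 1 13 11 9 7 6 4 2 12]
Card 13 is at position 6.

Answer: 6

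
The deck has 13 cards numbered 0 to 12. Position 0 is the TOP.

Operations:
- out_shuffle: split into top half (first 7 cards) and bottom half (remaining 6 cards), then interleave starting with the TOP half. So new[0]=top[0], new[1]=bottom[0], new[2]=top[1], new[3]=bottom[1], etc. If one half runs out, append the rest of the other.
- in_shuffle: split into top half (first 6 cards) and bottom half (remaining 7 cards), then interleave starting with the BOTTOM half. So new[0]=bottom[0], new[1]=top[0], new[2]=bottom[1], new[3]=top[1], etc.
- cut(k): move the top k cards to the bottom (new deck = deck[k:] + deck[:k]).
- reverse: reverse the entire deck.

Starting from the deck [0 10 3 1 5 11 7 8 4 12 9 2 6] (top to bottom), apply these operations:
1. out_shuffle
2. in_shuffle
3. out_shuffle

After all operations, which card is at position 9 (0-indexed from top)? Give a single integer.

Answer: 12

Derivation:
After op 1 (out_shuffle): [0 8 10 4 3 12 1 9 5 2 11 6 7]
After op 2 (in_shuffle): [1 0 9 8 5 10 2 4 11 3 6 12 7]
After op 3 (out_shuffle): [1 4 0 11 9 3 8 6 5 12 10 7 2]
Position 9: card 12.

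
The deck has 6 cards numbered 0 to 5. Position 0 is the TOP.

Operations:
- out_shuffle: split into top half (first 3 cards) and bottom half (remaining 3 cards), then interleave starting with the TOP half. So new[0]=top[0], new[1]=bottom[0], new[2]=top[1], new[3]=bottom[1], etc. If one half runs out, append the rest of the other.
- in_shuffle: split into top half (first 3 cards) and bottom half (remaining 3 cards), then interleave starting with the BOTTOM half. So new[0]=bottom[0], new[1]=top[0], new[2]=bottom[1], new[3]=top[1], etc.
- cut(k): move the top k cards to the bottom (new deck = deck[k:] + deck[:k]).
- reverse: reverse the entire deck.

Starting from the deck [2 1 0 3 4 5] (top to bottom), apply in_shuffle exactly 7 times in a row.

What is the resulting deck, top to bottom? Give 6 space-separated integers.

Answer: 3 2 4 1 5 0

Derivation:
After op 1 (in_shuffle): [3 2 4 1 5 0]
After op 2 (in_shuffle): [1 3 5 2 0 4]
After op 3 (in_shuffle): [2 1 0 3 4 5]
After op 4 (in_shuffle): [3 2 4 1 5 0]
After op 5 (in_shuffle): [1 3 5 2 0 4]
After op 6 (in_shuffle): [2 1 0 3 4 5]
After op 7 (in_shuffle): [3 2 4 1 5 0]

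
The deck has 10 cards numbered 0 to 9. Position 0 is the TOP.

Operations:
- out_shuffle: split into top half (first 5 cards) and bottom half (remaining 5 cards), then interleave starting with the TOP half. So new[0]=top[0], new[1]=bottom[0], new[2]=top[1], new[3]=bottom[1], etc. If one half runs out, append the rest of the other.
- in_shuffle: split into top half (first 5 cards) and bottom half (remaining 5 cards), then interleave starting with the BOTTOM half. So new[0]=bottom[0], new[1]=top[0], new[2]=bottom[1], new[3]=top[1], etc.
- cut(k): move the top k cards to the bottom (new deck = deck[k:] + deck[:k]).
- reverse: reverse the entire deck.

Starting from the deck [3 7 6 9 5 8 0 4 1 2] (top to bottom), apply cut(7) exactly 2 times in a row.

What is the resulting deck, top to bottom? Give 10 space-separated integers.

After op 1 (cut(7)): [4 1 2 3 7 6 9 5 8 0]
After op 2 (cut(7)): [5 8 0 4 1 2 3 7 6 9]

Answer: 5 8 0 4 1 2 3 7 6 9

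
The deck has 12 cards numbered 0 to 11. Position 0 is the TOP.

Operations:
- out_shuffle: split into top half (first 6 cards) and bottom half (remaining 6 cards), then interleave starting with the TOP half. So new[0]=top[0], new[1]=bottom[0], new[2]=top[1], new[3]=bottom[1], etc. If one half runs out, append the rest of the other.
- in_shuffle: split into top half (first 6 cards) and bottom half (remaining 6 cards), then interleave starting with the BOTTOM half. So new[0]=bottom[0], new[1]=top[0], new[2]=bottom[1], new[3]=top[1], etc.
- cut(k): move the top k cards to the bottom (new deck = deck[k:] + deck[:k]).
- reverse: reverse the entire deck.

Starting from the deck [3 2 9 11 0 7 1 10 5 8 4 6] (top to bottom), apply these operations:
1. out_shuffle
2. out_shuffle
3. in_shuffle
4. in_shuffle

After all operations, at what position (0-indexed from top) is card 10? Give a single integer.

After op 1 (out_shuffle): [3 1 2 10 9 5 11 8 0 4 7 6]
After op 2 (out_shuffle): [3 11 1 8 2 0 10 4 9 7 5 6]
After op 3 (in_shuffle): [10 3 4 11 9 1 7 8 5 2 6 0]
After op 4 (in_shuffle): [7 10 8 3 5 4 2 11 6 9 0 1]
Card 10 is at position 1.

Answer: 1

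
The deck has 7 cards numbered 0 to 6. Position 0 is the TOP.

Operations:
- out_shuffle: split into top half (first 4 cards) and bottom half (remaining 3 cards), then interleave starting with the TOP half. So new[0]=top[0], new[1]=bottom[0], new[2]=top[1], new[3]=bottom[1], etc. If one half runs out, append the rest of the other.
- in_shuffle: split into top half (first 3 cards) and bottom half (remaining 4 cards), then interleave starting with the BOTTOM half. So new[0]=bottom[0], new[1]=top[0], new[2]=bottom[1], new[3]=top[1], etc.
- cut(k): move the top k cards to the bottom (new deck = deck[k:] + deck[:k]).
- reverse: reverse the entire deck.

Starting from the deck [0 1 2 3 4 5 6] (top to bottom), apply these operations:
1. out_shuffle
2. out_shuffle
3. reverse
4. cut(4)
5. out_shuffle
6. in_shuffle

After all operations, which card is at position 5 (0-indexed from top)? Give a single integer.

Answer: 2

Derivation:
After op 1 (out_shuffle): [0 4 1 5 2 6 3]
After op 2 (out_shuffle): [0 2 4 6 1 3 5]
After op 3 (reverse): [5 3 1 6 4 2 0]
After op 4 (cut(4)): [4 2 0 5 3 1 6]
After op 5 (out_shuffle): [4 3 2 1 0 6 5]
After op 6 (in_shuffle): [1 4 0 3 6 2 5]
Position 5: card 2.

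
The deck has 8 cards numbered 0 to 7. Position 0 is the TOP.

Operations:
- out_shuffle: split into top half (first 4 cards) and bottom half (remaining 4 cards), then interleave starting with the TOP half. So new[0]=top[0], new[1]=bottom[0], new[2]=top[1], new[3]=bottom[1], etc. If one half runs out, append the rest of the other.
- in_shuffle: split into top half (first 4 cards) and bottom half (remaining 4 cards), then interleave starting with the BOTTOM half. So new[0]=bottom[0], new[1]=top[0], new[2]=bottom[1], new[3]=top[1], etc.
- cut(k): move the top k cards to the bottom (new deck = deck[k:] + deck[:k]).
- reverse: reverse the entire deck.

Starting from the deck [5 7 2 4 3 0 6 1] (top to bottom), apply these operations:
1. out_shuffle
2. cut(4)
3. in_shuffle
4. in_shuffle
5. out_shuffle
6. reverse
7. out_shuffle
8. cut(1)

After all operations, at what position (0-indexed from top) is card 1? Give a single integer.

Answer: 3

Derivation:
After op 1 (out_shuffle): [5 3 7 0 2 6 4 1]
After op 2 (cut(4)): [2 6 4 1 5 3 7 0]
After op 3 (in_shuffle): [5 2 3 6 7 4 0 1]
After op 4 (in_shuffle): [7 5 4 2 0 3 1 6]
After op 5 (out_shuffle): [7 0 5 3 4 1 2 6]
After op 6 (reverse): [6 2 1 4 3 5 0 7]
After op 7 (out_shuffle): [6 3 2 5 1 0 4 7]
After op 8 (cut(1)): [3 2 5 1 0 4 7 6]
Card 1 is at position 3.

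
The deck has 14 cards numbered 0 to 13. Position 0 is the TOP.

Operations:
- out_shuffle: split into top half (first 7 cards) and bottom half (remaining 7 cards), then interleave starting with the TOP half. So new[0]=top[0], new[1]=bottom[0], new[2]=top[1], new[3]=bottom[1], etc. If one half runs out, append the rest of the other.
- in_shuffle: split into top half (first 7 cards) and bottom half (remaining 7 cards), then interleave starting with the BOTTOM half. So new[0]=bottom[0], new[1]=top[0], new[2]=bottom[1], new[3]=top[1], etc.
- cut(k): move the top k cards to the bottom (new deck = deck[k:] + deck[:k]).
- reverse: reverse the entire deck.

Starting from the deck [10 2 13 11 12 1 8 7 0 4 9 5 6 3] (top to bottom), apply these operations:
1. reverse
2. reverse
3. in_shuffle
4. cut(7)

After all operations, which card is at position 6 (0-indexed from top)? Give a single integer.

After op 1 (reverse): [3 6 5 9 4 0 7 8 1 12 11 13 2 10]
After op 2 (reverse): [10 2 13 11 12 1 8 7 0 4 9 5 6 3]
After op 3 (in_shuffle): [7 10 0 2 4 13 9 11 5 12 6 1 3 8]
After op 4 (cut(7)): [11 5 12 6 1 3 8 7 10 0 2 4 13 9]
Position 6: card 8.

Answer: 8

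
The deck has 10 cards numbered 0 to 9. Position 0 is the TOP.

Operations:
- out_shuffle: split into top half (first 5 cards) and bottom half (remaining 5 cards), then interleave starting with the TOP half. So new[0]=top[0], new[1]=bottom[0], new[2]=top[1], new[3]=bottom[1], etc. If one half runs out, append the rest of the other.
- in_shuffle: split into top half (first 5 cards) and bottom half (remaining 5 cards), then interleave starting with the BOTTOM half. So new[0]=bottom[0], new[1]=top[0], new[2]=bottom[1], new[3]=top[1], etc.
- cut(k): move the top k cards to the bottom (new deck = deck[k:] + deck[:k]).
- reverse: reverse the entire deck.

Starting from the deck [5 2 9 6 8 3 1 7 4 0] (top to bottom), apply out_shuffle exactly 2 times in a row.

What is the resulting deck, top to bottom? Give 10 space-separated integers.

After op 1 (out_shuffle): [5 3 2 1 9 7 6 4 8 0]
After op 2 (out_shuffle): [5 7 3 6 2 4 1 8 9 0]

Answer: 5 7 3 6 2 4 1 8 9 0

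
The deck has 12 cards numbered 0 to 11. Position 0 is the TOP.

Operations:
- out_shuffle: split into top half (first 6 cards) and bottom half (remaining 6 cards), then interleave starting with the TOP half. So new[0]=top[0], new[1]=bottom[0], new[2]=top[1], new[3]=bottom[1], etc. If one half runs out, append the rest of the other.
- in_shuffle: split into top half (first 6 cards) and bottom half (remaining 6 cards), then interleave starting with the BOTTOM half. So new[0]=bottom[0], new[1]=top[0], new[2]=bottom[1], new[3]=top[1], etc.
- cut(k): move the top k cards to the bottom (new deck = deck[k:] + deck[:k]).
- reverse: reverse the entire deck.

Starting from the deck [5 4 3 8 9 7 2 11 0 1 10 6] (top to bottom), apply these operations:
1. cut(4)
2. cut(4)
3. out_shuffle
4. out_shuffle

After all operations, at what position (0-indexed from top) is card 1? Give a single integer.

After op 1 (cut(4)): [9 7 2 11 0 1 10 6 5 4 3 8]
After op 2 (cut(4)): [0 1 10 6 5 4 3 8 9 7 2 11]
After op 3 (out_shuffle): [0 3 1 8 10 9 6 7 5 2 4 11]
After op 4 (out_shuffle): [0 6 3 7 1 5 8 2 10 4 9 11]
Card 1 is at position 4.

Answer: 4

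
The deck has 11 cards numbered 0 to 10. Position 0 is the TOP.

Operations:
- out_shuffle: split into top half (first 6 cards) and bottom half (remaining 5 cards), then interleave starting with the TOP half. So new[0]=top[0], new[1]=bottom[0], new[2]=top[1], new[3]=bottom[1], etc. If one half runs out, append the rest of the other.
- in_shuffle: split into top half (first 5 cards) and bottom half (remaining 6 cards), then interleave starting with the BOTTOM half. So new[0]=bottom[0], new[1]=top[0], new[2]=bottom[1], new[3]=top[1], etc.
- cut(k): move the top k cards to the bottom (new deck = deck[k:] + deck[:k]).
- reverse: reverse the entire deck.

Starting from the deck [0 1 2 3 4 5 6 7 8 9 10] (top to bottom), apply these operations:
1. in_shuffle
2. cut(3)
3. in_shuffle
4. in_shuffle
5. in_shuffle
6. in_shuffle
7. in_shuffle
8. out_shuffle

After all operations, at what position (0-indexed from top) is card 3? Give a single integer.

Answer: 10

Derivation:
After op 1 (in_shuffle): [5 0 6 1 7 2 8 3 9 4 10]
After op 2 (cut(3)): [1 7 2 8 3 9 4 10 5 0 6]
After op 3 (in_shuffle): [9 1 4 7 10 2 5 8 0 3 6]
After op 4 (in_shuffle): [2 9 5 1 8 4 0 7 3 10 6]
After op 5 (in_shuffle): [4 2 0 9 7 5 3 1 10 8 6]
After op 6 (in_shuffle): [5 4 3 2 1 0 10 9 8 7 6]
After op 7 (in_shuffle): [0 5 10 4 9 3 8 2 7 1 6]
After op 8 (out_shuffle): [0 8 5 2 10 7 4 1 9 6 3]
Card 3 is at position 10.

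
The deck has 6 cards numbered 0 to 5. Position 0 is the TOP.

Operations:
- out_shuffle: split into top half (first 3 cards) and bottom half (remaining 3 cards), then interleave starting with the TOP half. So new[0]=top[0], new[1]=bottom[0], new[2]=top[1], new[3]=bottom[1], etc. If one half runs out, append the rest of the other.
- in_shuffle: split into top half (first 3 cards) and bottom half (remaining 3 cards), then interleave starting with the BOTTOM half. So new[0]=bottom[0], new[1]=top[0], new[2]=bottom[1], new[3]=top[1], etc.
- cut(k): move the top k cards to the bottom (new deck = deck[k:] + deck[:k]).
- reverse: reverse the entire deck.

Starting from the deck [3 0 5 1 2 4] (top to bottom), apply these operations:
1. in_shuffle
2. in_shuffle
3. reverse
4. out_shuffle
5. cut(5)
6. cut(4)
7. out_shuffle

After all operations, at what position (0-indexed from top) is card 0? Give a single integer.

After op 1 (in_shuffle): [1 3 2 0 4 5]
After op 2 (in_shuffle): [0 1 4 3 5 2]
After op 3 (reverse): [2 5 3 4 1 0]
After op 4 (out_shuffle): [2 4 5 1 3 0]
After op 5 (cut(5)): [0 2 4 5 1 3]
After op 6 (cut(4)): [1 3 0 2 4 5]
After op 7 (out_shuffle): [1 2 3 4 0 5]
Card 0 is at position 4.

Answer: 4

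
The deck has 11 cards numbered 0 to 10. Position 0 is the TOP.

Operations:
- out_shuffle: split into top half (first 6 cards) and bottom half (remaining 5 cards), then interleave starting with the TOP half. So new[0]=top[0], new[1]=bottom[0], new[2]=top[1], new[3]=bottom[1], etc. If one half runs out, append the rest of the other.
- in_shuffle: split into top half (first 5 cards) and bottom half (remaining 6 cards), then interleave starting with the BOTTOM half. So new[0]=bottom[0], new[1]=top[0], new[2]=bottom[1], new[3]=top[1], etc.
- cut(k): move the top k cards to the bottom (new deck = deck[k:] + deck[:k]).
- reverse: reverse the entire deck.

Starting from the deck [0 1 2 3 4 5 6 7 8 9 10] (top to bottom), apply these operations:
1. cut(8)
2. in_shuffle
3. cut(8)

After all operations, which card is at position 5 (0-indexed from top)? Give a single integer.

Answer: 3

Derivation:
After op 1 (cut(8)): [8 9 10 0 1 2 3 4 5 6 7]
After op 2 (in_shuffle): [2 8 3 9 4 10 5 0 6 1 7]
After op 3 (cut(8)): [6 1 7 2 8 3 9 4 10 5 0]
Position 5: card 3.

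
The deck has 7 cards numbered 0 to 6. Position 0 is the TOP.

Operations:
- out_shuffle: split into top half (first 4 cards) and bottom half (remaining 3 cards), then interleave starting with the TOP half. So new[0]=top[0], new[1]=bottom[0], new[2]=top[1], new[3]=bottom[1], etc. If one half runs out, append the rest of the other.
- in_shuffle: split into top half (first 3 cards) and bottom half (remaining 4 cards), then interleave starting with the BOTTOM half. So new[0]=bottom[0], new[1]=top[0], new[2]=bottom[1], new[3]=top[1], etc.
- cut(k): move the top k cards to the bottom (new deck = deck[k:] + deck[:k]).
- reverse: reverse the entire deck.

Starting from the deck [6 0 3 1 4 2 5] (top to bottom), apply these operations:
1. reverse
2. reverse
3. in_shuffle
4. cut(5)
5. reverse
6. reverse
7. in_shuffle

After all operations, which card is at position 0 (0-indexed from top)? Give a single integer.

After op 1 (reverse): [5 2 4 1 3 0 6]
After op 2 (reverse): [6 0 3 1 4 2 5]
After op 3 (in_shuffle): [1 6 4 0 2 3 5]
After op 4 (cut(5)): [3 5 1 6 4 0 2]
After op 5 (reverse): [2 0 4 6 1 5 3]
After op 6 (reverse): [3 5 1 6 4 0 2]
After op 7 (in_shuffle): [6 3 4 5 0 1 2]
Position 0: card 6.

Answer: 6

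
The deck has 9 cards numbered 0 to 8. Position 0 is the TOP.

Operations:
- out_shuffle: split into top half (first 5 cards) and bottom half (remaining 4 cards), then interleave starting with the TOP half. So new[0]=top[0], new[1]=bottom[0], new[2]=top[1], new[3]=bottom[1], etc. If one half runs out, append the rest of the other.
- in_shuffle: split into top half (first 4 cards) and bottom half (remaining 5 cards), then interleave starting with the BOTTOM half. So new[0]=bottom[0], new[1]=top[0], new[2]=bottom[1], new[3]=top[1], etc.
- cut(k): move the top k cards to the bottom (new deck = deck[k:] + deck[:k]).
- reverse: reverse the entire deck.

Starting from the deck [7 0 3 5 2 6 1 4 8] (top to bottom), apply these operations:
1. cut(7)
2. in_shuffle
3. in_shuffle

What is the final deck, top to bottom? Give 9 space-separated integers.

Answer: 2 3 7 4 6 5 0 8 1

Derivation:
After op 1 (cut(7)): [4 8 7 0 3 5 2 6 1]
After op 2 (in_shuffle): [3 4 5 8 2 7 6 0 1]
After op 3 (in_shuffle): [2 3 7 4 6 5 0 8 1]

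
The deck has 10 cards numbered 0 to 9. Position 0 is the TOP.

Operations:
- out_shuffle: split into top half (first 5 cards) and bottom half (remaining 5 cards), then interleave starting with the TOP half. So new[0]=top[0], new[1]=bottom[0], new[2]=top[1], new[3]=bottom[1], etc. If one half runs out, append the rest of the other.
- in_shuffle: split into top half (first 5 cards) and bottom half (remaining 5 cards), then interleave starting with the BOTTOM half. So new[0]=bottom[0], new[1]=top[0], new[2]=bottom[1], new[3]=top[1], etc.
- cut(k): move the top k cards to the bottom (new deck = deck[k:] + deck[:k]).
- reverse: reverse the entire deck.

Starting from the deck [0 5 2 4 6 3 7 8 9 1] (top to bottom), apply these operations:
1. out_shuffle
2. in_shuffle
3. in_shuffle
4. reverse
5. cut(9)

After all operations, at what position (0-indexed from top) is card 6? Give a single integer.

After op 1 (out_shuffle): [0 3 5 7 2 8 4 9 6 1]
After op 2 (in_shuffle): [8 0 4 3 9 5 6 7 1 2]
After op 3 (in_shuffle): [5 8 6 0 7 4 1 3 2 9]
After op 4 (reverse): [9 2 3 1 4 7 0 6 8 5]
After op 5 (cut(9)): [5 9 2 3 1 4 7 0 6 8]
Card 6 is at position 8.

Answer: 8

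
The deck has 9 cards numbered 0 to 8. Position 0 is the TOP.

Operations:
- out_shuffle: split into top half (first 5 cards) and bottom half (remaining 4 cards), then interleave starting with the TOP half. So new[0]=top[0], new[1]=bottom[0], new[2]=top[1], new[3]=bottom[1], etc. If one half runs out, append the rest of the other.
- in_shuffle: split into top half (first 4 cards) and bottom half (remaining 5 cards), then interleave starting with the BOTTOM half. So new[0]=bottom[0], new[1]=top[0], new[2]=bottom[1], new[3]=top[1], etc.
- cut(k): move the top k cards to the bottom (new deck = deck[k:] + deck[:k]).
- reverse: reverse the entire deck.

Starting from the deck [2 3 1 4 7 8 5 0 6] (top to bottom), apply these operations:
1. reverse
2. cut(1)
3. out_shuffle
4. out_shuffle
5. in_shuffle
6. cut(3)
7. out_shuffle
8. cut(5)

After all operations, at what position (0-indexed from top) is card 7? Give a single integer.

After op 1 (reverse): [6 0 5 8 7 4 1 3 2]
After op 2 (cut(1)): [0 5 8 7 4 1 3 2 6]
After op 3 (out_shuffle): [0 1 5 3 8 2 7 6 4]
After op 4 (out_shuffle): [0 2 1 7 5 6 3 4 8]
After op 5 (in_shuffle): [5 0 6 2 3 1 4 7 8]
After op 6 (cut(3)): [2 3 1 4 7 8 5 0 6]
After op 7 (out_shuffle): [2 8 3 5 1 0 4 6 7]
After op 8 (cut(5)): [0 4 6 7 2 8 3 5 1]
Card 7 is at position 3.

Answer: 3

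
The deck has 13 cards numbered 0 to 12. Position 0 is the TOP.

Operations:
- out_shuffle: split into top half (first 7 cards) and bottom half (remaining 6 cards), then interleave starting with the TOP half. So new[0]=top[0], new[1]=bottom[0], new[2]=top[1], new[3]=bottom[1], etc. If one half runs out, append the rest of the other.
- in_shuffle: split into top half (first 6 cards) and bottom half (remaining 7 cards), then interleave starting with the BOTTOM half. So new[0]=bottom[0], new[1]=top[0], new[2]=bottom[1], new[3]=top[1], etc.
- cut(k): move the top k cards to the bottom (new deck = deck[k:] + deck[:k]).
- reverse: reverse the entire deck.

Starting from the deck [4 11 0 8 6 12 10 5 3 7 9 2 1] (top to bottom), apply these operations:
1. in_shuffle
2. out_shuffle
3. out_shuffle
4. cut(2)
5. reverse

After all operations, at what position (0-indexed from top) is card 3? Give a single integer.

Answer: 11

Derivation:
After op 1 (in_shuffle): [10 4 5 11 3 0 7 8 9 6 2 12 1]
After op 2 (out_shuffle): [10 8 4 9 5 6 11 2 3 12 0 1 7]
After op 3 (out_shuffle): [10 2 8 3 4 12 9 0 5 1 6 7 11]
After op 4 (cut(2)): [8 3 4 12 9 0 5 1 6 7 11 10 2]
After op 5 (reverse): [2 10 11 7 6 1 5 0 9 12 4 3 8]
Card 3 is at position 11.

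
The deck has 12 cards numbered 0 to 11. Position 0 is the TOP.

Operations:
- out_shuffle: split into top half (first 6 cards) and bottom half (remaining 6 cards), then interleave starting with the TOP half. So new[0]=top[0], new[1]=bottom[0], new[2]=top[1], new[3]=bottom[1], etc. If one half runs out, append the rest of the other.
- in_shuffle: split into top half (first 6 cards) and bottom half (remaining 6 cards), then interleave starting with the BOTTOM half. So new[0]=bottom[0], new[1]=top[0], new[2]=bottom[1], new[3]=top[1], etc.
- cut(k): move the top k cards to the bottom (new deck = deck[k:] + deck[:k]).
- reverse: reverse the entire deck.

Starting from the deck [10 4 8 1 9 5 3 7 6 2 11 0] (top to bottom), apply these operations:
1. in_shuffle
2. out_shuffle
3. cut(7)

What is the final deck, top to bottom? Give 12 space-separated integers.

Answer: 9 6 0 8 5 3 2 10 1 7 11 4

Derivation:
After op 1 (in_shuffle): [3 10 7 4 6 8 2 1 11 9 0 5]
After op 2 (out_shuffle): [3 2 10 1 7 11 4 9 6 0 8 5]
After op 3 (cut(7)): [9 6 0 8 5 3 2 10 1 7 11 4]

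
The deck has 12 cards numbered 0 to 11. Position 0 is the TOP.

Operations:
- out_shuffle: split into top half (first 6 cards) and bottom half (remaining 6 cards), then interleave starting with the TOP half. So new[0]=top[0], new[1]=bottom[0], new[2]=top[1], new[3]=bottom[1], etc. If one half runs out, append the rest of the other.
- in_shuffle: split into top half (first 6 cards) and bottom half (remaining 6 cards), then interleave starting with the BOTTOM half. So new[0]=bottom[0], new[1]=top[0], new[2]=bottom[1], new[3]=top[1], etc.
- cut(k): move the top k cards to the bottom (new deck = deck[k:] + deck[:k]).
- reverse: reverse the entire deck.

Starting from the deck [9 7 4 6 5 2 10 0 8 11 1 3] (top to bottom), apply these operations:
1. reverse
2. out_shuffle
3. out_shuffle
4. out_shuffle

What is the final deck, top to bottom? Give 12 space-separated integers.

Answer: 3 5 8 7 2 11 4 10 1 6 0 9

Derivation:
After op 1 (reverse): [3 1 11 8 0 10 2 5 6 4 7 9]
After op 2 (out_shuffle): [3 2 1 5 11 6 8 4 0 7 10 9]
After op 3 (out_shuffle): [3 8 2 4 1 0 5 7 11 10 6 9]
After op 4 (out_shuffle): [3 5 8 7 2 11 4 10 1 6 0 9]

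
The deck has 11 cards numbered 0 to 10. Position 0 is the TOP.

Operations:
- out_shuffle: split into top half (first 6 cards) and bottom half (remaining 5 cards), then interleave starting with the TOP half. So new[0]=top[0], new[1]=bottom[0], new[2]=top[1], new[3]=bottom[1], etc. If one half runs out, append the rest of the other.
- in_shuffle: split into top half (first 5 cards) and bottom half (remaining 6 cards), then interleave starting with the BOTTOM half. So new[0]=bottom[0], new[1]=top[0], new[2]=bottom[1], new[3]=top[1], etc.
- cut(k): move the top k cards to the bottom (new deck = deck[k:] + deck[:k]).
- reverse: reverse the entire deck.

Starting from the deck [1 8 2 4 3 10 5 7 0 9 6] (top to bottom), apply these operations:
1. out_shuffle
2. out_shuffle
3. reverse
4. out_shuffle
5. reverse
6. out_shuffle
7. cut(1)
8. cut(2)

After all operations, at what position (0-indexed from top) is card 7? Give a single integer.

Answer: 1

Derivation:
After op 1 (out_shuffle): [1 5 8 7 2 0 4 9 3 6 10]
After op 2 (out_shuffle): [1 4 5 9 8 3 7 6 2 10 0]
After op 3 (reverse): [0 10 2 6 7 3 8 9 5 4 1]
After op 4 (out_shuffle): [0 8 10 9 2 5 6 4 7 1 3]
After op 5 (reverse): [3 1 7 4 6 5 2 9 10 8 0]
After op 6 (out_shuffle): [3 2 1 9 7 10 4 8 6 0 5]
After op 7 (cut(1)): [2 1 9 7 10 4 8 6 0 5 3]
After op 8 (cut(2)): [9 7 10 4 8 6 0 5 3 2 1]
Card 7 is at position 1.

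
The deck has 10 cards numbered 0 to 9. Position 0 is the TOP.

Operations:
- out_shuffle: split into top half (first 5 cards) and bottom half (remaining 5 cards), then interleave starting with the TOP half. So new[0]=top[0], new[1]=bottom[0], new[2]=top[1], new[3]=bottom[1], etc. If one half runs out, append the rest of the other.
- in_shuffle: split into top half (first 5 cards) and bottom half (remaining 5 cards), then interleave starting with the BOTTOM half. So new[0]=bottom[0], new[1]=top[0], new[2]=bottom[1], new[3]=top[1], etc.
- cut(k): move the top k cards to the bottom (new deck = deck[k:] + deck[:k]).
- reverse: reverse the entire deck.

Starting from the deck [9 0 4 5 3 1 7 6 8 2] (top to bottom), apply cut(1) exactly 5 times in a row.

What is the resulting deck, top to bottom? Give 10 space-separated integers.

After op 1 (cut(1)): [0 4 5 3 1 7 6 8 2 9]
After op 2 (cut(1)): [4 5 3 1 7 6 8 2 9 0]
After op 3 (cut(1)): [5 3 1 7 6 8 2 9 0 4]
After op 4 (cut(1)): [3 1 7 6 8 2 9 0 4 5]
After op 5 (cut(1)): [1 7 6 8 2 9 0 4 5 3]

Answer: 1 7 6 8 2 9 0 4 5 3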